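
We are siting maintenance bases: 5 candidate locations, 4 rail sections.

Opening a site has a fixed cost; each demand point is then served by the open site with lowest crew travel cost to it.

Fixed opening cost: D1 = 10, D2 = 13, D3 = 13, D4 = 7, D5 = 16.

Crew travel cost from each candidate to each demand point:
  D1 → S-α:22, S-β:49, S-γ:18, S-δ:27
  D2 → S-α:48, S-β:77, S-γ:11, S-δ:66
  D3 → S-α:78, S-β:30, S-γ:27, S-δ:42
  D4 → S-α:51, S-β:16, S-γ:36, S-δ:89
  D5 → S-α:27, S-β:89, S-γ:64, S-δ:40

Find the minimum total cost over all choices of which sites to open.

100

Open {D1, D4}: assign each demand point to its cheapest open site.
  S-α→D1 22, S-β→D4 16, S-γ→D1 18, S-δ→D1 27
  crew travel cost 83, fixed 17 → total 100.
Compare {D1, D2, D4}: crew travel cost 76 + fixed 30 = 106.
Compare {D1, D3, D4}: crew travel cost 83 + fixed 30 = 113.
Compare {D1, D4, D5}: crew travel cost 83 + fixed 33 = 116.
All other subsets cost ≥ 106. Minimum total cost: 100.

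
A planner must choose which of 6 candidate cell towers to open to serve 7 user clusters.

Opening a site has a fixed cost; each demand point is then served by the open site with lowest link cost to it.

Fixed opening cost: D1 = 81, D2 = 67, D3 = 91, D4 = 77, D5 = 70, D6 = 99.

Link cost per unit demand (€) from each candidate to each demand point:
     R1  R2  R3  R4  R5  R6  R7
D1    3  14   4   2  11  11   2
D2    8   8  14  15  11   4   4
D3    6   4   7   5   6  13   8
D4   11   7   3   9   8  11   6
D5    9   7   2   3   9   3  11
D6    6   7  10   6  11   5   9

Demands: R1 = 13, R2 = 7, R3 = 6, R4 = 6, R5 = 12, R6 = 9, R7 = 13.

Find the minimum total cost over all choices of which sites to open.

Open {D1, D5}: assign each demand point to its cheapest open site.
  R1→D1 13×3=39, R2→D5 7×7=49, R3→D5 6×2=12, R4→D1 6×2=12, R5→D5 12×9=108, R6→D5 9×3=27, R7→D1 13×2=26
  link cost 273, fixed 151 → total 424.
Compare {D1, D3, D5}: link cost 216 + fixed 242 = 458.
Compare {D1, D3}: link cost 300 + fixed 172 = 472.
Compare {D1, D2}: link cost 325 + fixed 148 = 473.
All other subsets cost ≥ 458. Minimum total cost: 424.

424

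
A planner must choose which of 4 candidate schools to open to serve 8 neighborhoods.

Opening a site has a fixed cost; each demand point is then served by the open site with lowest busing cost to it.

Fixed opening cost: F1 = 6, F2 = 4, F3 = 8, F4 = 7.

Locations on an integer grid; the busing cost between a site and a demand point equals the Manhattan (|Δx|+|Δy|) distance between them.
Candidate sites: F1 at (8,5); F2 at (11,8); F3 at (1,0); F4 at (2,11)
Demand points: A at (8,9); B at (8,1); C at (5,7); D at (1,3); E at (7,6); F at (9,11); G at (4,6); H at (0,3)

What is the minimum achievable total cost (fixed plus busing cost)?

Open {F1, F3}: assign each demand point to its cheapest open site.
  A→F1 4, B→F1 4, C→F1 5, D→F3 3, E→F1 2, F→F1 7, G→F1 5, H→F3 4
  busing cost 34, fixed 14 → total 48.
Compare {F1, F2, F3}: busing cost 32 + fixed 18 = 50.
Compare {F1}: busing cost 46 + fixed 6 = 52.
Compare {F1, F2}: busing cost 44 + fixed 10 = 54.
All other subsets cost ≥ 50. Minimum total cost: 48.

48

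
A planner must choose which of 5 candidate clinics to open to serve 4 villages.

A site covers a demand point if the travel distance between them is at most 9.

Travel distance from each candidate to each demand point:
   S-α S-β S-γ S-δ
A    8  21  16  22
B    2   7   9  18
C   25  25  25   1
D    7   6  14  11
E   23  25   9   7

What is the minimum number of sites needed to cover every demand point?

2

Coverage sets (demand points within 9 of each site):
  A: {S-α}
  B: {S-α, S-β, S-γ}
  C: {S-δ}
  D: {S-α, S-β}
  E: {S-γ, S-δ}
No single site covers all 4 demand points.
But {B, C} covers everything, so the minimum is 2.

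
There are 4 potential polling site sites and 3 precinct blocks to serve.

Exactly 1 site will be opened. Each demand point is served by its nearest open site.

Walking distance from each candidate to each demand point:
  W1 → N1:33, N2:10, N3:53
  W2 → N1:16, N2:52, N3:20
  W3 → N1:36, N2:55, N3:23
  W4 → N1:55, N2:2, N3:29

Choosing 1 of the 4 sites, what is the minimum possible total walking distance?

Open {W4}.
  N1→W4 55, N2→W4 2, N3→W4 29  ⇒ total 86.
Compare {W2}: total 88.
Compare {W1}: total 96.
No size-1 selection does better; minimum is 86.

86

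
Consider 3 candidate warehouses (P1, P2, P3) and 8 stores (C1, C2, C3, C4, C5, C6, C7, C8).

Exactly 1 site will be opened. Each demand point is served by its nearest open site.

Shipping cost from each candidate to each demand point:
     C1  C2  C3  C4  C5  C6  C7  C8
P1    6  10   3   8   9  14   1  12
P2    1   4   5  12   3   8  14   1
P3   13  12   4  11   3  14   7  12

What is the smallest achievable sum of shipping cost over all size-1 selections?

48

Open {P2}.
  C1→P2 1, C2→P2 4, C3→P2 5, C4→P2 12, C5→P2 3, C6→P2 8, C7→P2 14, C8→P2 1  ⇒ total 48.
Compare {P1}: total 63.
Compare {P3}: total 76.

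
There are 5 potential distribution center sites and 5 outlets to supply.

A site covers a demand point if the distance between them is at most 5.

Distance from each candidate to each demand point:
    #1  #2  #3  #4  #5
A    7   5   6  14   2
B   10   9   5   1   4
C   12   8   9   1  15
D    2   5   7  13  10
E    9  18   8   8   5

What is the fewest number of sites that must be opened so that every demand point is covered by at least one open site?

2

Coverage sets (demand points within 5 of each site):
  A: {#2, #5}
  B: {#3, #4, #5}
  C: {#4}
  D: {#1, #2}
  E: {#5}
No single site covers all 5 demand points.
But {B, D} covers everything, so the minimum is 2.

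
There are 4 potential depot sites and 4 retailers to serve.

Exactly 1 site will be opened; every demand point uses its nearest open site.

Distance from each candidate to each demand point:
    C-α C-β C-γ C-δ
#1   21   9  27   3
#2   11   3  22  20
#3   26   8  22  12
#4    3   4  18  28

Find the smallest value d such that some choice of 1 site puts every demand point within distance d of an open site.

Open {#2}.
  Farthest demand point is C-γ at distance 22 (to #2); all others are ≤ 22.
With {#3} the worst case is 26.
With {#1} the worst case is 27.
No size-1 selection achieves below 22.

22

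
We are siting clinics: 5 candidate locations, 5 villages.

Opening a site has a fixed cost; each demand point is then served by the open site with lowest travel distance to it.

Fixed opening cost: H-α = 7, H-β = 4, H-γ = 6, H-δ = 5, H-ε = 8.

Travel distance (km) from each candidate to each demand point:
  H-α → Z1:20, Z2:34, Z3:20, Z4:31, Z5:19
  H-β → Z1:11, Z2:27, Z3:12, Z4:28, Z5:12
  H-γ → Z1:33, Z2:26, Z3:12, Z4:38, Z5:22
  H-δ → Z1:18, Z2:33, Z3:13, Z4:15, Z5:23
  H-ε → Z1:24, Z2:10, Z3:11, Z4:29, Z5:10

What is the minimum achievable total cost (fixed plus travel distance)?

Open {H-β, H-δ, H-ε}: assign each demand point to its cheapest open site.
  Z1→H-β 11, Z2→H-ε 10, Z3→H-ε 11, Z4→H-δ 15, Z5→H-ε 10
  travel distance 57, fixed 17 → total 74.
Compare {H-δ, H-ε}: travel distance 64 + fixed 13 = 77.
Compare {H-β, H-γ, H-δ, H-ε}: travel distance 57 + fixed 23 = 80.
Compare {H-α, H-β, H-δ, H-ε}: travel distance 57 + fixed 24 = 81.
All other subsets cost ≥ 77. Minimum total cost: 74.

74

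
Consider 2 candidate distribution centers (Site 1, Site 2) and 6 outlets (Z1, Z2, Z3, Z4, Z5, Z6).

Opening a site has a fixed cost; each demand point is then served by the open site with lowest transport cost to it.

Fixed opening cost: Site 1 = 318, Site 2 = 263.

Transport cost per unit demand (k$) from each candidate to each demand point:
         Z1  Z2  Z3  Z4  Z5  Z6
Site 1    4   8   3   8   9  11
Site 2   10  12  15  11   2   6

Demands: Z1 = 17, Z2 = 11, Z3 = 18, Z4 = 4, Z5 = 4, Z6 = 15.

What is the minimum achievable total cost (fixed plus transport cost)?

Open {Site 1}: assign each demand point to its cheapest open site.
  Z1→Site 1 17×4=68, Z2→Site 1 11×8=88, Z3→Site 1 18×3=54, Z4→Site 1 4×8=32, Z5→Site 1 4×9=36, Z6→Site 1 15×11=165
  transport cost 443, fixed 318 → total 761.
Compare {Site 1, Site 2}: transport cost 340 + fixed 581 = 921.
Compare {Site 2}: transport cost 714 + fixed 263 = 977.

761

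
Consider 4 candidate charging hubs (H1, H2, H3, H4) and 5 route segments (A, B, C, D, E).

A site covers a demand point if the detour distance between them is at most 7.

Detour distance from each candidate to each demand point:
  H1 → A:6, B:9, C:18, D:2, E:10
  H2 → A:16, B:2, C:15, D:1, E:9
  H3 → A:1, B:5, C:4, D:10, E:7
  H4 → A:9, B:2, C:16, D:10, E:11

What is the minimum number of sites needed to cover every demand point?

2

Coverage sets (demand points within 7 of each site):
  H1: {A, D}
  H2: {B, D}
  H3: {A, B, C, E}
  H4: {B}
No single site covers all 5 demand points.
But {H1, H3} covers everything, so the minimum is 2.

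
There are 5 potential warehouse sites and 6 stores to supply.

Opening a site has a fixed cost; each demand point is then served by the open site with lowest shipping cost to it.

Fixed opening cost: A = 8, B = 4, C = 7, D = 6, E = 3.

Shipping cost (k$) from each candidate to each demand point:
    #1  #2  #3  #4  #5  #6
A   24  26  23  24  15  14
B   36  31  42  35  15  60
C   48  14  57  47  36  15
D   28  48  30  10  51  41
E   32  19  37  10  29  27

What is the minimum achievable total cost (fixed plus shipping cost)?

Open {A, E}: assign each demand point to its cheapest open site.
  #1→A 24, #2→E 19, #3→A 23, #4→E 10, #5→A 15, #6→A 14
  shipping cost 105, fixed 11 → total 116.
Compare {A, C, E}: shipping cost 100 + fixed 18 = 118.
Compare {A, B, E}: shipping cost 105 + fixed 15 = 120.
Compare {A, C, D}: shipping cost 100 + fixed 21 = 121.
All other subsets cost ≥ 118. Minimum total cost: 116.

116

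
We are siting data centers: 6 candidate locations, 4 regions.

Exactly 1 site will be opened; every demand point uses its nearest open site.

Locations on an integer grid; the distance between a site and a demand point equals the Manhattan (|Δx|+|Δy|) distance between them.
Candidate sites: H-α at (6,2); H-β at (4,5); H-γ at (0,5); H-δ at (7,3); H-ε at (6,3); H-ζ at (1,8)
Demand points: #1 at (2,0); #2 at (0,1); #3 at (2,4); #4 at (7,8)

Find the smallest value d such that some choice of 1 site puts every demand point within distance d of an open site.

Open {H-α}.
  Farthest demand point is #2 at distance 7 (to H-α); all others are ≤ 7.
With {H-β} the worst case is 8.
With {H-ε} the worst case is 8.
No size-1 selection achieves below 7.

7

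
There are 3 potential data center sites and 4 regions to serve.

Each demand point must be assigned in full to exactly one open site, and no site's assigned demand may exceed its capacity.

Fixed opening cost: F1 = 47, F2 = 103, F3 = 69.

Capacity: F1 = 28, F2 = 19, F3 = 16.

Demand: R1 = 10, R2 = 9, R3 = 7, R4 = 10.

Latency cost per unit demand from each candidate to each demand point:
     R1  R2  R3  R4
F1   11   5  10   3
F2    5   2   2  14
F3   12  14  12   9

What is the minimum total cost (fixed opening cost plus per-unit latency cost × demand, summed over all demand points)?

289

Open {F1, F2}; cheapest assignment that respects the capacities:
  F1 (cap 28, load 19): R2, R4 — cost 9×5 + 10×3 = 75
  F2 (cap 19, load 17): R1, R3 — cost 10×5 + 7×2 = 64
  Shipping 139, fixed 150 → total 289.
  Any other capacity-feasible assignment to {F1, F2} ships for at least 139.
Compare {F1, F2, F3}: its best feasible assignment gives total 358.
Compare {F1, F3}: its best feasible assignment gives total 381.
Every other set of open sites that can feasibly serve all demand totals ≥ 358 even under its best assignment. Minimum: 289.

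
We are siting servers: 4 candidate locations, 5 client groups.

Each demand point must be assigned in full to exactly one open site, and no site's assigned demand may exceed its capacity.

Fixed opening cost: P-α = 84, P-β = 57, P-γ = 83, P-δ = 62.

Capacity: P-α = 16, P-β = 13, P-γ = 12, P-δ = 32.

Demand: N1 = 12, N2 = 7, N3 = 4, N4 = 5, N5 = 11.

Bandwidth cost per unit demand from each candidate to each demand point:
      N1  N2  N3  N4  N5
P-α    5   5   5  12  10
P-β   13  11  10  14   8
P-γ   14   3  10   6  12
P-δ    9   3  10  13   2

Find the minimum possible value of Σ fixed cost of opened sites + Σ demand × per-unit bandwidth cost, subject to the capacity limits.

334

Open {P-α, P-δ}; cheapest assignment that respects the capacities:
  P-α (cap 16, load 16): N1, N3 — cost 12×5 + 4×5 = 80
  P-δ (cap 32, load 23): N2, N4, N5 — cost 7×3 + 5×13 + 11×2 = 108
  Shipping 188, fixed 146 → total 334.
  Any other capacity-feasible assignment to {P-α, P-δ} ships for at least 188.
Compare {P-γ, P-δ}: its best feasible assignment gives total 366.
Compare {P-β, P-δ}: its best feasible assignment gives total 380.
Every other set of open sites that can feasibly serve all demand totals ≥ 366 even under its best assignment. Minimum: 334.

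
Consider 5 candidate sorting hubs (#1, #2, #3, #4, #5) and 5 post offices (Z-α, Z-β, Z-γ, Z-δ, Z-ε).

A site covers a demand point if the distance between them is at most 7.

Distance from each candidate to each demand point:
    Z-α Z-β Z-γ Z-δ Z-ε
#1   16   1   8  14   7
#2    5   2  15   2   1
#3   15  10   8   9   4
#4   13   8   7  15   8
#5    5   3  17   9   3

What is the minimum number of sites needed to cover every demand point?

2

Coverage sets (demand points within 7 of each site):
  #1: {Z-β, Z-ε}
  #2: {Z-α, Z-β, Z-δ, Z-ε}
  #3: {Z-ε}
  #4: {Z-γ}
  #5: {Z-α, Z-β, Z-ε}
No single site covers all 5 demand points.
But {#2, #4} covers everything, so the minimum is 2.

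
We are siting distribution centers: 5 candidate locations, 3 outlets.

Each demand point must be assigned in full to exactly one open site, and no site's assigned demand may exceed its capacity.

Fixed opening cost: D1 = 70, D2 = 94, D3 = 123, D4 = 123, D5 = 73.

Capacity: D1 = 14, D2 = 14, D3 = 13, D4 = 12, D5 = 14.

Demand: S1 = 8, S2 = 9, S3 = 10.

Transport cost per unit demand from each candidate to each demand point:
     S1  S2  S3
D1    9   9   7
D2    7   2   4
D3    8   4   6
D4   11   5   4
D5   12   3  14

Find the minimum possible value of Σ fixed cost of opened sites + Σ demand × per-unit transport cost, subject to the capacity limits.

376

Open {D1, D2, D5}; cheapest assignment that respects the capacities:
  D1 (cap 14, load 8): S1 — cost 8×9 = 72
  D2 (cap 14, load 10): S3 — cost 10×4 = 40
  D5 (cap 14, load 9): S2 — cost 9×3 = 27
  Shipping 139, fixed 237 → total 376.
  Any other capacity-feasible assignment to {D1, D2, D5} ships for at least 139.
Compare {D1, D4, D5}: its best feasible assignment gives total 405.
Compare {D2, D4, D5}: its best feasible assignment gives total 413.
Every other set of open sites that can feasibly serve all demand totals ≥ 405 even under its best assignment. Minimum: 376.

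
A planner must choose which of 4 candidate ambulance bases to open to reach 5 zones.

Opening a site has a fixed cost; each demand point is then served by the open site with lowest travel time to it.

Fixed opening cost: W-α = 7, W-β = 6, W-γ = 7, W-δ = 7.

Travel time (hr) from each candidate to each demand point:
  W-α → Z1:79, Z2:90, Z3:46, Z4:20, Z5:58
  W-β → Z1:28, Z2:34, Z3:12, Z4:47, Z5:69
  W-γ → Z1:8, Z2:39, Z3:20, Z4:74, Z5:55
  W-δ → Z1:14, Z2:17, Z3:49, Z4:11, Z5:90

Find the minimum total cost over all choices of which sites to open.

Open {W-β, W-γ, W-δ}: assign each demand point to its cheapest open site.
  Z1→W-γ 8, Z2→W-δ 17, Z3→W-β 12, Z4→W-δ 11, Z5→W-γ 55
  travel time 103, fixed 20 → total 123.
Compare {W-γ, W-δ}: travel time 111 + fixed 14 = 125.
Compare {W-α, W-β, W-γ, W-δ}: travel time 103 + fixed 27 = 130.
Compare {W-α, W-β, W-δ}: travel time 112 + fixed 20 = 132.
All other subsets cost ≥ 125. Minimum total cost: 123.

123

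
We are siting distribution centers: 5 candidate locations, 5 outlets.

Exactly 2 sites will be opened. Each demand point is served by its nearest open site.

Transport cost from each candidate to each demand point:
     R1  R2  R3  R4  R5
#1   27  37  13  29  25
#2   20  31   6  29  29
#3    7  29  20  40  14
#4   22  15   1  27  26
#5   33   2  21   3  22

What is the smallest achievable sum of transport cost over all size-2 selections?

46

Open {#3, #5}.
  R1→#3 7, R2→#5 2, R3→#3 20, R4→#5 3, R5→#3 14  ⇒ total 46.
Compare {#4, #5}: total 50.
Compare {#2, #5}: total 53.
No size-2 selection does better; minimum is 46.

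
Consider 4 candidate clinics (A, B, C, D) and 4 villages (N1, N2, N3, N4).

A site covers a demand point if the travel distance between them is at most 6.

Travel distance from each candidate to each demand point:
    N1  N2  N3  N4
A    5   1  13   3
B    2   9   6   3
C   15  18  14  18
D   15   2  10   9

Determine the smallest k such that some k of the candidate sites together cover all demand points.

2

Coverage sets (demand points within 6 of each site):
  A: {N1, N2, N4}
  B: {N1, N3, N4}
  C: {}
  D: {N2}
No single site covers all 4 demand points.
But {A, B} covers everything, so the minimum is 2.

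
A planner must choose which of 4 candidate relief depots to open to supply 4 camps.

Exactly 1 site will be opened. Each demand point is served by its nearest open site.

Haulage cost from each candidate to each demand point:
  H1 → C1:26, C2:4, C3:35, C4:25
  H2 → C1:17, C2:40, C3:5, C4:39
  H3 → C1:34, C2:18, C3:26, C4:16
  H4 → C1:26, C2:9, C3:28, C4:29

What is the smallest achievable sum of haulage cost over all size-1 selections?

90

Open {H1}.
  C1→H1 26, C2→H1 4, C3→H1 35, C4→H1 25  ⇒ total 90.
Compare {H4}: total 92.
Compare {H3}: total 94.
No size-1 selection does better; minimum is 90.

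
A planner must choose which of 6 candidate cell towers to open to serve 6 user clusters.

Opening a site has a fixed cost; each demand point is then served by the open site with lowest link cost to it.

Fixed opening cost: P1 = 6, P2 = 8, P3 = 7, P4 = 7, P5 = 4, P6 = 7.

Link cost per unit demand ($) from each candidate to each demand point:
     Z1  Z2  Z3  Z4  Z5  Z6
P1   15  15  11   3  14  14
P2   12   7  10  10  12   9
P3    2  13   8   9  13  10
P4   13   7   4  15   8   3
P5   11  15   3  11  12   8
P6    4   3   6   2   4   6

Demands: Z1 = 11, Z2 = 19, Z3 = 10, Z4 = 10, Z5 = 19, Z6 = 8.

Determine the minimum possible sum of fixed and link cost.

254

Open {P3, P4, P5, P6}: assign each demand point to its cheapest open site.
  Z1→P3 11×2=22, Z2→P6 19×3=57, Z3→P5 10×3=30, Z4→P6 10×2=20, Z5→P6 19×4=76, Z6→P4 8×3=24
  link cost 229, fixed 25 → total 254.
Compare {P3, P4, P6}: link cost 239 + fixed 21 = 260.
Compare {P1, P3, P4, P5, P6}: link cost 229 + fixed 31 = 260.
Compare {P2, P3, P4, P5, P6}: link cost 229 + fixed 33 = 262.
All other subsets cost ≥ 260. Minimum total cost: 254.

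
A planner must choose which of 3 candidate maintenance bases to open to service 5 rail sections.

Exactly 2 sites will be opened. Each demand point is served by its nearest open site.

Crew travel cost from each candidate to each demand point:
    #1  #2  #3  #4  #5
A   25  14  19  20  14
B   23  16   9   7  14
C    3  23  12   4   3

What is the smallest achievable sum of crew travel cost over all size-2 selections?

35

Open {B, C}.
  #1→C 3, #2→B 16, #3→B 9, #4→C 4, #5→C 3  ⇒ total 35.
Compare {A, C}: total 36.
Compare {A, B}: total 67.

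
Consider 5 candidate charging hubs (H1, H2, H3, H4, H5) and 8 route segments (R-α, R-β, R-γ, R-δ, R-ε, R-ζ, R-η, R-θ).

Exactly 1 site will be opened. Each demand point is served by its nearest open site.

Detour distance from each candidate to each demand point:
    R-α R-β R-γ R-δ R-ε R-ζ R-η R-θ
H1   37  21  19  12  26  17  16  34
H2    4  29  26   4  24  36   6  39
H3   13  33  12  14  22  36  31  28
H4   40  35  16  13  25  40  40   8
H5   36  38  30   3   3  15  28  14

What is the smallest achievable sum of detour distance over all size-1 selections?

Open {H5}.
  R-α→H5 36, R-β→H5 38, R-γ→H5 30, R-δ→H5 3, R-ε→H5 3, R-ζ→H5 15, R-η→H5 28, R-θ→H5 14  ⇒ total 167.
Compare {H2}: total 168.
Compare {H1}: total 182.
No size-1 selection does better; minimum is 167.

167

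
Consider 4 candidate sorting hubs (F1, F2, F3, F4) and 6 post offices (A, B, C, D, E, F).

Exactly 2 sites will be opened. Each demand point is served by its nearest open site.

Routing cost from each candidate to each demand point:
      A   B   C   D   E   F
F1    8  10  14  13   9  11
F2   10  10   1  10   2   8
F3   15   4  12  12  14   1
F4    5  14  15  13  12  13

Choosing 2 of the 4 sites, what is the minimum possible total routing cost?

Open {F2, F3}.
  A→F2 10, B→F3 4, C→F2 1, D→F2 10, E→F2 2, F→F3 1  ⇒ total 28.
Compare {F2, F4}: total 36.
Compare {F1, F2}: total 39.
No size-2 selection does better; minimum is 28.

28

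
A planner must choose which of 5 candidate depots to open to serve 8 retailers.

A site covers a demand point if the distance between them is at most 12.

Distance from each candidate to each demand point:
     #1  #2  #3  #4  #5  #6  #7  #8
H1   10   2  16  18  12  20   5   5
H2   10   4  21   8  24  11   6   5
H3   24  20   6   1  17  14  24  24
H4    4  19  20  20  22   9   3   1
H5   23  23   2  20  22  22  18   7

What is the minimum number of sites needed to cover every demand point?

3

Coverage sets (demand points within 12 of each site):
  H1: {#1, #2, #5, #7, #8}
  H2: {#1, #2, #4, #6, #7, #8}
  H3: {#3, #4}
  H4: {#1, #6, #7, #8}
  H5: {#3, #8}
No 2 sites suffice: every size-2 union leaves at least one demand point uncovered.
But {H1, H2, H3} covers everything, so the minimum is 3.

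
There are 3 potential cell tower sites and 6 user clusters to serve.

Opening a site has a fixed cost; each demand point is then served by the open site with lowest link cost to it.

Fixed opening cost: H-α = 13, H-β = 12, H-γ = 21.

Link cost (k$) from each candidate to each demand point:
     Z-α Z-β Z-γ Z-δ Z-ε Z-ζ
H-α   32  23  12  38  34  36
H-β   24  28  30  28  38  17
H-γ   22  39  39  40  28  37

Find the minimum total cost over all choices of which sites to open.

163

Open {H-α, H-β}: assign each demand point to its cheapest open site.
  Z-α→H-β 24, Z-β→H-α 23, Z-γ→H-α 12, Z-δ→H-β 28, Z-ε→H-α 34, Z-ζ→H-β 17
  link cost 138, fixed 25 → total 163.
Compare {H-α, H-β, H-γ}: link cost 130 + fixed 46 = 176.
Compare {H-β}: link cost 165 + fixed 12 = 177.
Compare {H-β, H-γ}: link cost 153 + fixed 33 = 186.
All other subsets cost ≥ 176. Minimum total cost: 163.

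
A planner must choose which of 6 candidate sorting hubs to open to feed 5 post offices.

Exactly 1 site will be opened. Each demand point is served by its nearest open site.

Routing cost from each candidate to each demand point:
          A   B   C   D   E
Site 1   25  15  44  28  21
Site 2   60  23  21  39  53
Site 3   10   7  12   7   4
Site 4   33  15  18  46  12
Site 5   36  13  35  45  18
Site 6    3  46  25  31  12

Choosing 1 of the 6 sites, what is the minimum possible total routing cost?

40

Open {Site 3}.
  A→Site 3 10, B→Site 3 7, C→Site 3 12, D→Site 3 7, E→Site 3 4  ⇒ total 40.
Compare {Site 6}: total 117.
Compare {Site 4}: total 124.
No size-1 selection does better; minimum is 40.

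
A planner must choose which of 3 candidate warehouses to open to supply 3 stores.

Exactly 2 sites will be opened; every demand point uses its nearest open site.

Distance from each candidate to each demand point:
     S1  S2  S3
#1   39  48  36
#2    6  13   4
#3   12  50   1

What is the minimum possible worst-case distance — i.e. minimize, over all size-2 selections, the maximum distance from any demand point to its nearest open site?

Open {#1, #2}.
  Farthest demand point is S2 at distance 13 (to #2); all others are ≤ 13.
With {#2, #3} the worst case is 13.
With {#1, #3} the worst case is 48.
No size-2 selection achieves below 13.

13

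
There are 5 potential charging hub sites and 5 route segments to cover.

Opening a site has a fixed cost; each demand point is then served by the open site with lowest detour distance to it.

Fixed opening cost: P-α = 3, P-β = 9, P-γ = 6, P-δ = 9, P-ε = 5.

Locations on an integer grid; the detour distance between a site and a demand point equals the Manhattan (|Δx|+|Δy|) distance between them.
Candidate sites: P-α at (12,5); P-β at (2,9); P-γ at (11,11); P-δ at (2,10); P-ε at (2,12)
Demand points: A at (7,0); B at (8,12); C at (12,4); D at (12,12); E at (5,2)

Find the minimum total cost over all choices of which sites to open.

36

Open {P-α, P-γ}: assign each demand point to its cheapest open site.
  A→P-α 10, B→P-γ 4, C→P-α 1, D→P-γ 2, E→P-α 10
  detour distance 27, fixed 9 → total 36.
Compare {P-α, P-γ, P-ε}: detour distance 27 + fixed 14 = 41.
Compare {P-α}: detour distance 39 + fixed 3 = 42.
Compare {P-α, P-ε}: detour distance 34 + fixed 8 = 42.
All other subsets cost ≥ 41. Minimum total cost: 36.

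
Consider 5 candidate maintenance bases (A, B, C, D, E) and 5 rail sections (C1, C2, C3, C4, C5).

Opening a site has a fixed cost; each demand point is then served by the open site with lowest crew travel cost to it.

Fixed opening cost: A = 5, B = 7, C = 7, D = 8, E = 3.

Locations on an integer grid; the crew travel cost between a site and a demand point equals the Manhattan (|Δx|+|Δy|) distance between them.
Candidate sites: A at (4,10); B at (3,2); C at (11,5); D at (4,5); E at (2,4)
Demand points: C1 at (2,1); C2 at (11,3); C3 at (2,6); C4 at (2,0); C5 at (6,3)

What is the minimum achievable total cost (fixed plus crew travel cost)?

Open {C, E}: assign each demand point to its cheapest open site.
  C1→E 3, C2→C 2, C3→E 2, C4→E 4, C5→E 5
  crew travel cost 16, fixed 10 → total 26.
Compare {E}: crew travel cost 24 + fixed 3 = 27.
Compare {B}: crew travel cost 23 + fixed 7 = 30.
Compare {B, C}: crew travel cost 16 + fixed 14 = 30.
All other subsets cost ≥ 27. Minimum total cost: 26.

26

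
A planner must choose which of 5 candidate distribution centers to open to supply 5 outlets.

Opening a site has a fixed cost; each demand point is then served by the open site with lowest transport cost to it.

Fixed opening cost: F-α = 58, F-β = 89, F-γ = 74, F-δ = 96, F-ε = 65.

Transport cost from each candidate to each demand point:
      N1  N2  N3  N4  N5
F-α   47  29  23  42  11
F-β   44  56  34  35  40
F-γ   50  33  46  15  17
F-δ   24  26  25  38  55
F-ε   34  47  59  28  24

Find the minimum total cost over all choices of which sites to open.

Open {F-α}: assign each demand point to its cheapest open site.
  N1→F-α 47, N2→F-α 29, N3→F-α 23, N4→F-α 42, N5→F-α 11
  transport cost 152, fixed 58 → total 210.
Compare {F-γ}: transport cost 161 + fixed 74 = 235.
Compare {F-α, F-ε}: transport cost 125 + fixed 123 = 248.
Compare {F-ε}: transport cost 192 + fixed 65 = 257.
All other subsets cost ≥ 235. Minimum total cost: 210.

210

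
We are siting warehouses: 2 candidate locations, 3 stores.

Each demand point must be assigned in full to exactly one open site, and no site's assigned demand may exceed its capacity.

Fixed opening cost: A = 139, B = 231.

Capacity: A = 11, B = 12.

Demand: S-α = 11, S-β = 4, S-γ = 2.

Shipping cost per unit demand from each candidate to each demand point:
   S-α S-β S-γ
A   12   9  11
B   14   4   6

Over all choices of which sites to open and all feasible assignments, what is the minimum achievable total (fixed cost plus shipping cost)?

Open {A, B}; cheapest assignment that respects the capacities:
  A (cap 11, load 11): S-α — cost 11×12 = 132
  B (cap 12, load 6): S-β, S-γ — cost 4×4 + 2×6 = 28
  Shipping 160, fixed 370 → total 530.
  Any other capacity-feasible assignment to {A, B} ships for at least 160.
Total demand is 17 and no other set of sites has combined capacity ≥ 17, so {A, B} is the only feasible choice of open sites. Minimum: 530.

530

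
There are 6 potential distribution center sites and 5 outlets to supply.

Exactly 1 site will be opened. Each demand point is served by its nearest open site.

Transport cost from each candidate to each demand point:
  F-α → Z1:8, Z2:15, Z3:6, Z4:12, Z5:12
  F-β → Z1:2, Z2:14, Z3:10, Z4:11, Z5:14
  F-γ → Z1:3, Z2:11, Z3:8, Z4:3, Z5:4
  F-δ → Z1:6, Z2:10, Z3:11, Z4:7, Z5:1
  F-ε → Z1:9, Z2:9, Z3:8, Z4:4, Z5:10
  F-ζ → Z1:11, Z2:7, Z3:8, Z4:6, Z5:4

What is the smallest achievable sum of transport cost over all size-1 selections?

29

Open {F-γ}.
  Z1→F-γ 3, Z2→F-γ 11, Z3→F-γ 8, Z4→F-γ 3, Z5→F-γ 4  ⇒ total 29.
Compare {F-δ}: total 35.
Compare {F-ζ}: total 36.
No size-1 selection does better; minimum is 29.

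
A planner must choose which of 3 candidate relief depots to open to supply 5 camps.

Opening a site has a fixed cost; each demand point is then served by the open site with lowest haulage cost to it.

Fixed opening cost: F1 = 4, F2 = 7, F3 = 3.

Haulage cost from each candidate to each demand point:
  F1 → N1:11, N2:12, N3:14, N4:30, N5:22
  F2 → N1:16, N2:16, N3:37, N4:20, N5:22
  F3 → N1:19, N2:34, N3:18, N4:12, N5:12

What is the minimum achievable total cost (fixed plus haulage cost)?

Open {F1, F3}: assign each demand point to its cheapest open site.
  N1→F1 11, N2→F1 12, N3→F1 14, N4→F3 12, N5→F3 12
  haulage cost 61, fixed 7 → total 68.
Compare {F1, F2, F3}: haulage cost 61 + fixed 14 = 75.
Compare {F2, F3}: haulage cost 74 + fixed 10 = 84.
Compare {F1, F2}: haulage cost 79 + fixed 11 = 90.
All other subsets cost ≥ 75. Minimum total cost: 68.

68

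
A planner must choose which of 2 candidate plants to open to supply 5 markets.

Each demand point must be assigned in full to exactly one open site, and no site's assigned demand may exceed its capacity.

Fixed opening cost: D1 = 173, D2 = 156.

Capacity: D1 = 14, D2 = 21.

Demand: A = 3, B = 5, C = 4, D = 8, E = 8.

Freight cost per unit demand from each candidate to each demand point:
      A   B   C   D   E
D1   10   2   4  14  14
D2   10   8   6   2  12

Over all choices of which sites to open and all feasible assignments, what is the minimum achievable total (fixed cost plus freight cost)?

Open {D1, D2}; cheapest assignment that respects the capacities:
  D1 (cap 14, load 12): A, B, C — cost 3×10 + 5×2 + 4×4 = 56
  D2 (cap 21, load 16): D, E — cost 8×2 + 8×12 = 112
  Shipping 168, fixed 329 → total 497.
  Any other capacity-feasible assignment to {D1, D2} ships for at least 168.
Total demand is 28 and no other set of sites has combined capacity ≥ 28, so {D1, D2} is the only feasible choice of open sites. Minimum: 497.

497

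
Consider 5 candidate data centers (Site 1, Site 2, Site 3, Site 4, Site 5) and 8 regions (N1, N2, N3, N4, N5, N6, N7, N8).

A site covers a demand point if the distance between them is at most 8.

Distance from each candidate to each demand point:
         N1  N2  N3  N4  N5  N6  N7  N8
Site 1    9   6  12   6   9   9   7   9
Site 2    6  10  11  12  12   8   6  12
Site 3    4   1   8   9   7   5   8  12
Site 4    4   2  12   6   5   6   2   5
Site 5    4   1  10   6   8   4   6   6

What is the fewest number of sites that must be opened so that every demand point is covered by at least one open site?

2

Coverage sets (demand points within 8 of each site):
  Site 1: {N2, N4, N7}
  Site 2: {N1, N6, N7}
  Site 3: {N1, N2, N3, N5, N6, N7}
  Site 4: {N1, N2, N4, N5, N6, N7, N8}
  Site 5: {N1, N2, N4, N5, N6, N7, N8}
No single site covers all 8 demand points.
But {Site 3, Site 4} covers everything, so the minimum is 2.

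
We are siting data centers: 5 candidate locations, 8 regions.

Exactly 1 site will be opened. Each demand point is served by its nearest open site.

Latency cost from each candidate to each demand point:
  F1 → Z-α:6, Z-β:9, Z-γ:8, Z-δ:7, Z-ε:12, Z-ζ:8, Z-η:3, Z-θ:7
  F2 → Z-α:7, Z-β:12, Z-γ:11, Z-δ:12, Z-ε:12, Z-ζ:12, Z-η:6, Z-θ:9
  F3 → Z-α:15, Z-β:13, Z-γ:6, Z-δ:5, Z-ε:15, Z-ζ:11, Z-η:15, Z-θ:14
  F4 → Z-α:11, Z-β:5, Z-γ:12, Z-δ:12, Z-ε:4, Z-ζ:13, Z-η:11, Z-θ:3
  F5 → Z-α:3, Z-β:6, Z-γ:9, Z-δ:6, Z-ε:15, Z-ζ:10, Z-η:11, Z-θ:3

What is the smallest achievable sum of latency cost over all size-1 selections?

Open {F1}.
  Z-α→F1 6, Z-β→F1 9, Z-γ→F1 8, Z-δ→F1 7, Z-ε→F1 12, Z-ζ→F1 8, Z-η→F1 3, Z-θ→F1 7  ⇒ total 60.
Compare {F5}: total 63.
Compare {F4}: total 71.
No size-1 selection does better; minimum is 60.

60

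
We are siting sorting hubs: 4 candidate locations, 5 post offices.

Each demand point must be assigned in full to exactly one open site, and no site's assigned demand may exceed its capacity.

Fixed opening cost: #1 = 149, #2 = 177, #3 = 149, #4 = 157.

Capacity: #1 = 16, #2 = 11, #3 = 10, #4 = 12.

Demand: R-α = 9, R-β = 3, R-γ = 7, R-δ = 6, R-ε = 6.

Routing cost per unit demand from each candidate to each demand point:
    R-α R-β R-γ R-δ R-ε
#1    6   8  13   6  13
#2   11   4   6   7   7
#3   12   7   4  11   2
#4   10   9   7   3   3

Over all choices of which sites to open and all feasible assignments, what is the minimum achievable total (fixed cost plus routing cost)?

594

Open {#1, #3, #4}; cheapest assignment that respects the capacities:
  #1 (cap 16, load 9): R-α — cost 9×6 = 54
  #3 (cap 10, load 10): R-β, R-γ — cost 3×7 + 7×4 = 49
  #4 (cap 12, load 12): R-δ, R-ε — cost 6×3 + 6×3 = 36
  Shipping 139, fixed 455 → total 594.
  Any other capacity-feasible assignment to {#1, #3, #4} ships for at least 139.
Compare {#1, #2, #4}: its best feasible assignment gives total 627.
Compare {#1, #2, #3}: its best feasible assignment gives total 631.
Every other set of open sites that can feasibly serve all demand totals ≥ 627 even under its best assignment. Minimum: 594.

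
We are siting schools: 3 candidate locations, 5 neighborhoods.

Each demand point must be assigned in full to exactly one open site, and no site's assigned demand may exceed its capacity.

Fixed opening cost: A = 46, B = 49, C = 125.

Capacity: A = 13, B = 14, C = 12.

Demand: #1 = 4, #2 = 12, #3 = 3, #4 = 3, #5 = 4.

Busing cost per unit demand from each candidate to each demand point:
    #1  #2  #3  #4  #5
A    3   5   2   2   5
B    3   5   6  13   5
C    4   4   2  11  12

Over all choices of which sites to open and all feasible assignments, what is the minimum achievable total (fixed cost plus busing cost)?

Open {A, B}; cheapest assignment that respects the capacities:
  A (cap 13, load 12): #2 — cost 12×5 = 60
  B (cap 14, load 14): #1, #3, #4, #5 — cost 4×3 + 3×6 + 3×13 + 4×5 = 89
  Shipping 149, fixed 95 → total 244.
  Any other capacity-feasible assignment to {A, B} ships for at least 149.
Compare {B, C}: its best feasible assignment gives total 311.
Compare {A, B, C}: its best feasible assignment gives total 312.
Every other set of open sites that can feasibly serve all demand totals ≥ 311 even under its best assignment. Minimum: 244.

244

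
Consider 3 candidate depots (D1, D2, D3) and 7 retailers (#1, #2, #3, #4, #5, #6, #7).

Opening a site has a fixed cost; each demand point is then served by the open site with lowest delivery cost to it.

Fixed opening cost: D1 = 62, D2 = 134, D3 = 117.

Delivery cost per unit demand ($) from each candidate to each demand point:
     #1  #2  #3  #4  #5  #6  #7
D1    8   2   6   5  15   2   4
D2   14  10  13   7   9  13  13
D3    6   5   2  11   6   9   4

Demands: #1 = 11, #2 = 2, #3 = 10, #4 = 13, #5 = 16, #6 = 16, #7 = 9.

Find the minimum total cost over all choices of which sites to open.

498

Open {D1, D3}: assign each demand point to its cheapest open site.
  #1→D3 11×6=66, #2→D1 2×2=4, #3→D3 10×2=20, #4→D1 13×5=65, #5→D3 16×6=96, #6→D1 16×2=32, #7→D1 9×4=36
  delivery cost 319, fixed 179 → total 498.
Compare {D1}: delivery cost 525 + fixed 62 = 587.
Compare {D1, D2}: delivery cost 429 + fixed 196 = 625.
Compare {D3}: delivery cost 515 + fixed 117 = 632.
All other subsets cost ≥ 587. Minimum total cost: 498.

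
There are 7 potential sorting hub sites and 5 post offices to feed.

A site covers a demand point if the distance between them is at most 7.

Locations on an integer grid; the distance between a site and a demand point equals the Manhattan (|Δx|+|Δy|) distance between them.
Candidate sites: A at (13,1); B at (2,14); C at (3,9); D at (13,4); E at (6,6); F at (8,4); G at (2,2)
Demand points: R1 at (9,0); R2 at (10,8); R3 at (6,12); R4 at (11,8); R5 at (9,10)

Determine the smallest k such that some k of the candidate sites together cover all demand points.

2

Coverage sets (demand points within 7 of each site):
  A: {R1}
  B: {R3}
  C: {R3, R5}
  D: {R2, R4}
  E: {R2, R3, R4, R5}
  F: {R1, R2, R4, R5}
  G: {}
No single site covers all 5 demand points.
But {A, E} covers everything, so the minimum is 2.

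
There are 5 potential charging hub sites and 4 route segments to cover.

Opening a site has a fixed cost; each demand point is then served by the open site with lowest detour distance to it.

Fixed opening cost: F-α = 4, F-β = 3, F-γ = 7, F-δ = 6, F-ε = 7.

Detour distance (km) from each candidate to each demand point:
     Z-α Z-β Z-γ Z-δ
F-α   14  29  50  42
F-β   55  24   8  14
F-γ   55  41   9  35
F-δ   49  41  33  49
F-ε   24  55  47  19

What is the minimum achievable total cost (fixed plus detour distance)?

Open {F-α, F-β}: assign each demand point to its cheapest open site.
  Z-α→F-α 14, Z-β→F-β 24, Z-γ→F-β 8, Z-δ→F-β 14
  detour distance 60, fixed 7 → total 67.
Compare {F-α, F-β, F-δ}: detour distance 60 + fixed 13 = 73.
Compare {F-α, F-β, F-γ}: detour distance 60 + fixed 14 = 74.
Compare {F-α, F-β, F-ε}: detour distance 60 + fixed 14 = 74.
All other subsets cost ≥ 73. Minimum total cost: 67.

67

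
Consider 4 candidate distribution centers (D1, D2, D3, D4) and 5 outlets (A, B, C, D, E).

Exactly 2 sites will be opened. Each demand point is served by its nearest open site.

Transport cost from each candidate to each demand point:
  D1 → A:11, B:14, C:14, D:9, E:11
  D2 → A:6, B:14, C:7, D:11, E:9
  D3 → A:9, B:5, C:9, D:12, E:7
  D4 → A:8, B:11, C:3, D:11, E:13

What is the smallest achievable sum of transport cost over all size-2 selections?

Open {D3, D4}.
  A→D4 8, B→D3 5, C→D4 3, D→D4 11, E→D3 7  ⇒ total 34.
Compare {D2, D3}: total 36.
Compare {D1, D3}: total 39.
No size-2 selection does better; minimum is 34.

34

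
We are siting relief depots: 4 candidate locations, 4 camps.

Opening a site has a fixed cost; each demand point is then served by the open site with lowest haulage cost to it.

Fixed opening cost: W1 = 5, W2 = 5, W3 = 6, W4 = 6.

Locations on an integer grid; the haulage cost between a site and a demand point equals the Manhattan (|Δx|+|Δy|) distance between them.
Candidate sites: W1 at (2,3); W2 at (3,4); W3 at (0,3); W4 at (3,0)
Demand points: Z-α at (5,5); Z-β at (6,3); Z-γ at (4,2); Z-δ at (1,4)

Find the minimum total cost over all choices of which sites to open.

17

Open {W2}: assign each demand point to its cheapest open site.
  Z-α→W2 3, Z-β→W2 4, Z-γ→W2 3, Z-δ→W2 2
  haulage cost 12, fixed 5 → total 17.
Compare {W1}: haulage cost 14 + fixed 5 = 19.
Compare {W1, W2}: haulage cost 12 + fixed 10 = 22.
Compare {W2, W3}: haulage cost 12 + fixed 11 = 23.
All other subsets cost ≥ 19. Minimum total cost: 17.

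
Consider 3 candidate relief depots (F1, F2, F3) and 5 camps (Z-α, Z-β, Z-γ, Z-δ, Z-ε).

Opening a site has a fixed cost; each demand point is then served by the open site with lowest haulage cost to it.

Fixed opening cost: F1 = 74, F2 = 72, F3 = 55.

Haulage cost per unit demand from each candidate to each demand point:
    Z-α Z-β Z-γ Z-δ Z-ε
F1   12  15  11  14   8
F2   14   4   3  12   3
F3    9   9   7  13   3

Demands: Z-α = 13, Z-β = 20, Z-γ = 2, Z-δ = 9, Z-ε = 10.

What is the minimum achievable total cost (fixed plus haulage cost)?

Open {F2, F3}: assign each demand point to its cheapest open site.
  Z-α→F3 13×9=117, Z-β→F2 20×4=80, Z-γ→F2 2×3=6, Z-δ→F2 9×12=108, Z-ε→F2 10×3=30
  haulage cost 341, fixed 127 → total 468.
Compare {F2}: haulage cost 406 + fixed 72 = 478.
Compare {F3}: haulage cost 458 + fixed 55 = 513.
Compare {F1, F2}: haulage cost 380 + fixed 146 = 526.
All other subsets cost ≥ 478. Minimum total cost: 468.

468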